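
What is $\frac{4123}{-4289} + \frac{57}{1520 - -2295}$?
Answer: $- \frac{15484772}{16362535} \approx -0.94635$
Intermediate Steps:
$\frac{4123}{-4289} + \frac{57}{1520 - -2295} = 4123 \left(- \frac{1}{4289}\right) + \frac{57}{1520 + 2295} = - \frac{4123}{4289} + \frac{57}{3815} = - \frac{15484772}{16362535}$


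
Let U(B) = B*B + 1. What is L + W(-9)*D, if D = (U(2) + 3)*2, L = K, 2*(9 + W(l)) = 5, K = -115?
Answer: -219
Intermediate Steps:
W(l) = -13/2 (W(l) = -9 + (1/2)*5 = -9 + 5/2 = -13/2)
U(B) = 1 + B**2 (U(B) = B**2 + 1 = 1 + B**2)
L = -115
D = 16 (D = ((1 + 2**2) + 3)*2 = ((1 + 4) + 3)*2 = (5 + 3)*2 = 8*2 = 16)
L + W(-9)*D = -115 - 13/2*16 = -115 - 104 = -219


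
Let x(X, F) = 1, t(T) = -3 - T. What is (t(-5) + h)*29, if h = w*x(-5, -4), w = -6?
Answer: -116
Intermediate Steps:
h = -6 (h = -6*1 = -6)
(t(-5) + h)*29 = ((-3 - 1*(-5)) - 6)*29 = ((-3 + 5) - 6)*29 = (2 - 6)*29 = -4*29 = -116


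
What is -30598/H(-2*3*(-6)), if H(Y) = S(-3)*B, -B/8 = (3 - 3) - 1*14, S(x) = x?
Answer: 15299/168 ≈ 91.065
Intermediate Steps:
B = 112 (B = -8*((3 - 3) - 1*14) = -8*(0 - 14) = -8*(-14) = 112)
H(Y) = -336 (H(Y) = -3*112 = -336)
-30598/H(-2*3*(-6)) = -30598/(-336) = -30598*(-1/336) = 15299/168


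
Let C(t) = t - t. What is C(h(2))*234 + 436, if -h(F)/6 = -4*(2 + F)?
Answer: 436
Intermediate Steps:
h(F) = 48 + 24*F (h(F) = -(-24)*(2 + F) = -6*(-8 - 4*F) = 48 + 24*F)
C(t) = 0
C(h(2))*234 + 436 = 0*234 + 436 = 0 + 436 = 436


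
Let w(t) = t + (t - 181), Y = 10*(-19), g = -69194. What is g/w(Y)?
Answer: 69194/561 ≈ 123.34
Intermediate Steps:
Y = -190
w(t) = -181 + 2*t (w(t) = t + (-181 + t) = -181 + 2*t)
g/w(Y) = -69194/(-181 + 2*(-190)) = -69194/(-181 - 380) = -69194/(-561) = -69194*(-1/561) = 69194/561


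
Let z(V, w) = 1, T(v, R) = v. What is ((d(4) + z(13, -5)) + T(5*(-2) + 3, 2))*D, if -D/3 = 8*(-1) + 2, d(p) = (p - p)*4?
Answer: -108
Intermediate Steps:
d(p) = 0 (d(p) = 0*4 = 0)
D = 18 (D = -3*(8*(-1) + 2) = -3*(-8 + 2) = -3*(-6) = 18)
((d(4) + z(13, -5)) + T(5*(-2) + 3, 2))*D = ((0 + 1) + (5*(-2) + 3))*18 = (1 + (-10 + 3))*18 = (1 - 7)*18 = -6*18 = -108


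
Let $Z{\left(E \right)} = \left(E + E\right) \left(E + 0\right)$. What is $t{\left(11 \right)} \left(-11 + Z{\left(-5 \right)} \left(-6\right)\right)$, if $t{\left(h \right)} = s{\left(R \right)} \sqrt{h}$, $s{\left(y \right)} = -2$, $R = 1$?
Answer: $622 \sqrt{11} \approx 2062.9$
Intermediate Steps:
$Z{\left(E \right)} = 2 E^{2}$ ($Z{\left(E \right)} = 2 E E = 2 E^{2}$)
$t{\left(h \right)} = - 2 \sqrt{h}$
$t{\left(11 \right)} \left(-11 + Z{\left(-5 \right)} \left(-6\right)\right) = - 2 \sqrt{11} \left(-11 + 2 \left(-5\right)^{2} \left(-6\right)\right) = - 2 \sqrt{11} \left(-11 + 2 \cdot 25 \left(-6\right)\right) = - 2 \sqrt{11} \left(-11 + 50 \left(-6\right)\right) = - 2 \sqrt{11} \left(-11 - 300\right) = - 2 \sqrt{11} \left(-311\right) = 622 \sqrt{11}$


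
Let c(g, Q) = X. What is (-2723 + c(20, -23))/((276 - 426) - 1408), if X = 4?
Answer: 2719/1558 ≈ 1.7452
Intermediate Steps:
c(g, Q) = 4
(-2723 + c(20, -23))/((276 - 426) - 1408) = (-2723 + 4)/((276 - 426) - 1408) = -2719/(-150 - 1408) = -2719/(-1558) = -2719*(-1/1558) = 2719/1558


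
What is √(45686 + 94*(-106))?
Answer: √35722 ≈ 189.00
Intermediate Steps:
√(45686 + 94*(-106)) = √(45686 - 9964) = √35722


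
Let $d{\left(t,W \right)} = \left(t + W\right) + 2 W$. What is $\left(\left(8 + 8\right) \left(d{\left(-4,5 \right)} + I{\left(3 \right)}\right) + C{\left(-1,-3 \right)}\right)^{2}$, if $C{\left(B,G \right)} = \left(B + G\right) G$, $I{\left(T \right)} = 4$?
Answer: $63504$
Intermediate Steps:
$d{\left(t,W \right)} = t + 3 W$ ($d{\left(t,W \right)} = \left(W + t\right) + 2 W = t + 3 W$)
$C{\left(B,G \right)} = G \left(B + G\right)$
$\left(\left(8 + 8\right) \left(d{\left(-4,5 \right)} + I{\left(3 \right)}\right) + C{\left(-1,-3 \right)}\right)^{2} = \left(\left(8 + 8\right) \left(\left(-4 + 3 \cdot 5\right) + 4\right) - 3 \left(-1 - 3\right)\right)^{2} = \left(16 \left(\left(-4 + 15\right) + 4\right) - -12\right)^{2} = \left(16 \left(11 + 4\right) + 12\right)^{2} = \left(16 \cdot 15 + 12\right)^{2} = \left(240 + 12\right)^{2} = 252^{2} = 63504$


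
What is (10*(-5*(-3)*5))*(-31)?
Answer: -23250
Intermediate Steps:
(10*(-5*(-3)*5))*(-31) = (10*(15*5))*(-31) = (10*75)*(-31) = 750*(-31) = -23250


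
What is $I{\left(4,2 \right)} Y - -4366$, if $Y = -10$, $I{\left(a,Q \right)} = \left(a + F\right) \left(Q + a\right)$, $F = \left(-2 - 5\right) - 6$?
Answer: $4906$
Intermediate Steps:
$F = -13$ ($F = -7 - 6 = -13$)
$I{\left(a,Q \right)} = \left(-13 + a\right) \left(Q + a\right)$ ($I{\left(a,Q \right)} = \left(a - 13\right) \left(Q + a\right) = \left(-13 + a\right) \left(Q + a\right)$)
$I{\left(4,2 \right)} Y - -4366 = \left(4^{2} - 26 - 52 + 2 \cdot 4\right) \left(-10\right) - -4366 = \left(16 - 26 - 52 + 8\right) \left(-10\right) + 4366 = \left(-54\right) \left(-10\right) + 4366 = 540 + 4366 = 4906$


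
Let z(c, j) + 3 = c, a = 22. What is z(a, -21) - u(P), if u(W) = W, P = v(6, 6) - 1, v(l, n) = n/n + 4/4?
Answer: 18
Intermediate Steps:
v(l, n) = 2 (v(l, n) = 1 + 4*(¼) = 1 + 1 = 2)
z(c, j) = -3 + c
P = 1 (P = 2 - 1 = 1)
z(a, -21) - u(P) = (-3 + 22) - 1*1 = 19 - 1 = 18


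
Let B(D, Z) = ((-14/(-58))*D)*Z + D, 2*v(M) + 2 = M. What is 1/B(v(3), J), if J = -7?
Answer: -29/10 ≈ -2.9000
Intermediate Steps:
v(M) = -1 + M/2
B(D, Z) = D + 7*D*Z/29 (B(D, Z) = ((-14*(-1/58))*D)*Z + D = (7*D/29)*Z + D = 7*D*Z/29 + D = D + 7*D*Z/29)
1/B(v(3), J) = 1/((-1 + (½)*3)*(29 + 7*(-7))/29) = 1/((-1 + 3/2)*(29 - 49)/29) = 1/((1/29)*(½)*(-20)) = 1/(-10/29) = -29/10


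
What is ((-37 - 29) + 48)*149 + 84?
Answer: -2598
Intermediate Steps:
((-37 - 29) + 48)*149 + 84 = (-66 + 48)*149 + 84 = -18*149 + 84 = -2682 + 84 = -2598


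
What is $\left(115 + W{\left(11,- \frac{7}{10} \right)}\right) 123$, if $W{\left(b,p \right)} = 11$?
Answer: $15498$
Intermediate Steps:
$\left(115 + W{\left(11,- \frac{7}{10} \right)}\right) 123 = \left(115 + 11\right) 123 = 126 \cdot 123 = 15498$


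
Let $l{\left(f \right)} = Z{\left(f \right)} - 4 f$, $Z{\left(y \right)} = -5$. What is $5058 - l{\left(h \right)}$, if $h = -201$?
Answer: $4259$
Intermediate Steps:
$l{\left(f \right)} = -5 - 4 f$
$5058 - l{\left(h \right)} = 5058 - \left(-5 - -804\right) = 5058 - \left(-5 + 804\right) = 5058 - 799 = 4259$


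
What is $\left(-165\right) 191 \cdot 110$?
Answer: $-3466650$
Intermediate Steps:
$\left(-165\right) 191 \cdot 110 = \left(-31515\right) 110 = -3466650$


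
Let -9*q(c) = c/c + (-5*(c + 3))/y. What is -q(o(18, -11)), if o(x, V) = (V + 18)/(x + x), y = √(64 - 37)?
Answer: ⅑ - 575*√3/2916 ≈ -0.23043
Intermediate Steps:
y = 3*√3 (y = √27 = 3*√3 ≈ 5.1962)
o(x, V) = (18 + V)/(2*x) (o(x, V) = (18 + V)/((2*x)) = (18 + V)*(1/(2*x)) = (18 + V)/(2*x))
q(c) = -⅑ - √3*(-15 - 5*c)/81 (q(c) = -(c/c + (-5*(c + 3))/((3*√3)))/9 = -(1 + (-5*(3 + c))*(√3/9))/9 = -(1 + (-15 - 5*c)*(√3/9))/9 = -(1 + √3*(-15 - 5*c)/9)/9 = -⅑ - √3*(-15 - 5*c)/81)
-q(o(18, -11)) = -√3*(15 - 3*√3 + 5*((½)*(18 - 11)/18))/81 = -√3*(15 - 3*√3 + 5*((½)*(1/18)*7))/81 = -√3*(15 - 3*√3 + 5*(7/36))/81 = -√3*(15 - 3*√3 + 35/36)/81 = -√3*(575/36 - 3*√3)/81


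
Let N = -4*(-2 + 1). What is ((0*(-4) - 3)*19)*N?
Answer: -228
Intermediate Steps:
N = 4 (N = -4*(-1) = 4)
((0*(-4) - 3)*19)*N = ((0*(-4) - 3)*19)*4 = ((0 - 3)*19)*4 = -3*19*4 = -57*4 = -228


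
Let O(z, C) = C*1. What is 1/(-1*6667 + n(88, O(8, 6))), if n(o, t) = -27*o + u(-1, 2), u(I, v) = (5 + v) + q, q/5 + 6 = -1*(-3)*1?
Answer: -1/9051 ≈ -0.00011049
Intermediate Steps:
q = -15 (q = -30 + 5*(-1*(-3)*1) = -30 + 5*(3*1) = -30 + 5*3 = -30 + 15 = -15)
O(z, C) = C
u(I, v) = -10 + v (u(I, v) = (5 + v) - 15 = -10 + v)
n(o, t) = -8 - 27*o (n(o, t) = -27*o + (-10 + 2) = -27*o - 8 = -8 - 27*o)
1/(-1*6667 + n(88, O(8, 6))) = 1/(-1*6667 + (-8 - 27*88)) = 1/(-6667 + (-8 - 2376)) = 1/(-6667 - 2384) = 1/(-9051) = -1/9051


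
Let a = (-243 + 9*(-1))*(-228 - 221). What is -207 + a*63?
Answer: 7128117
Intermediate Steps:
a = 113148 (a = (-243 - 9)*(-449) = -252*(-449) = 113148)
-207 + a*63 = -207 + 113148*63 = -207 + 7128324 = 7128117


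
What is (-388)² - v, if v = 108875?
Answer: 41669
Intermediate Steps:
(-388)² - v = (-388)² - 1*108875 = 150544 - 108875 = 41669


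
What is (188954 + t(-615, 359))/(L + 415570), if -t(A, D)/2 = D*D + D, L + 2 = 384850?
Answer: -34763/400209 ≈ -0.086862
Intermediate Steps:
L = 384848 (L = -2 + 384850 = 384848)
t(A, D) = -2*D - 2*D² (t(A, D) = -2*(D*D + D) = -2*(D² + D) = -2*(D + D²) = -2*D - 2*D²)
(188954 + t(-615, 359))/(L + 415570) = (188954 - 2*359*(1 + 359))/(384848 + 415570) = (188954 - 2*359*360)/800418 = (188954 - 258480)*(1/800418) = -69526*1/800418 = -34763/400209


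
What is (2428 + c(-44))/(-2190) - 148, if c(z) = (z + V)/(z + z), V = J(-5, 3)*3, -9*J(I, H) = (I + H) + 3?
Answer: -17241761/115632 ≈ -149.11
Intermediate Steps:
J(I, H) = -⅓ - H/9 - I/9 (J(I, H) = -((I + H) + 3)/9 = -((H + I) + 3)/9 = -(3 + H + I)/9 = -⅓ - H/9 - I/9)
V = -⅓ (V = (-⅓ - ⅑*3 - ⅑*(-5))*3 = (-⅓ - ⅓ + 5/9)*3 = -⅑*3 = -⅓ ≈ -0.33333)
c(z) = (-⅓ + z)/(2*z) (c(z) = (z - ⅓)/(z + z) = (-⅓ + z)/((2*z)) = (-⅓ + z)*(1/(2*z)) = (-⅓ + z)/(2*z))
(2428 + c(-44))/(-2190) - 148 = (2428 + (⅙)*(-1 + 3*(-44))/(-44))/(-2190) - 148 = (2428 + (⅙)*(-1/44)*(-1 - 132))*(-1/2190) - 148 = (2428 + (⅙)*(-1/44)*(-133))*(-1/2190) - 148 = (2428 + 133/264)*(-1/2190) - 148 = (641125/264)*(-1/2190) - 148 = -128225/115632 - 148 = -17241761/115632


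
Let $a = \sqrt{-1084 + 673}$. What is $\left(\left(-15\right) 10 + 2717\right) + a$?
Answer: $2567 + i \sqrt{411} \approx 2567.0 + 20.273 i$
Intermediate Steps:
$a = i \sqrt{411}$ ($a = \sqrt{-411} = i \sqrt{411} \approx 20.273 i$)
$\left(\left(-15\right) 10 + 2717\right) + a = \left(\left(-15\right) 10 + 2717\right) + i \sqrt{411} = \left(-150 + 2717\right) + i \sqrt{411} = 2567 + i \sqrt{411}$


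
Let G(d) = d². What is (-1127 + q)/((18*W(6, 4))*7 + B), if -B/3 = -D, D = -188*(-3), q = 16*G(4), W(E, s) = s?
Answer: -871/2196 ≈ -0.39663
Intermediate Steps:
q = 256 (q = 16*4² = 16*16 = 256)
D = 564
B = 1692 (B = -(-3)*564 = -3*(-564) = 1692)
(-1127 + q)/((18*W(6, 4))*7 + B) = (-1127 + 256)/((18*4)*7 + 1692) = -871/(72*7 + 1692) = -871/(504 + 1692) = -871/2196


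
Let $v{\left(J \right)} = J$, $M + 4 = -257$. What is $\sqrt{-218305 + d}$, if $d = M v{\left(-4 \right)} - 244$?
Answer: $i \sqrt{217505} \approx 466.37 i$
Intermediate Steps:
$M = -261$ ($M = -4 - 257 = -261$)
$d = 800$ ($d = \left(-261\right) \left(-4\right) - 244 = 1044 - 244 = 800$)
$\sqrt{-218305 + d} = \sqrt{-218305 + 800} = \sqrt{-217505} = i \sqrt{217505}$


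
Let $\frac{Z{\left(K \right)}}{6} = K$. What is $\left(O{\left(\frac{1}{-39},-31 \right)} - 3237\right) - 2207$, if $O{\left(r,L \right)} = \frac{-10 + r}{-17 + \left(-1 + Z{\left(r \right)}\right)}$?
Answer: $- \frac{3853961}{708} \approx -5443.4$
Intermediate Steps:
$Z{\left(K \right)} = 6 K$
$O{\left(r,L \right)} = \frac{-10 + r}{-18 + 6 r}$ ($O{\left(r,L \right)} = \frac{-10 + r}{-17 + \left(-1 + 6 r\right)} = \frac{-10 + r}{-18 + 6 r}$)
$\left(O{\left(\frac{1}{-39},-31 \right)} - 3237\right) - 2207 = \left(\frac{-10 + \frac{1}{-39}}{6 \left(-3 + \frac{1}{-39}\right)} - 3237\right) - 2207 = \left(\frac{-10 - \frac{1}{39}}{6 \left(-3 - \frac{1}{39}\right)} - 3237\right) - 2207 = \left(\frac{1}{6} \frac{1}{- \frac{118}{39}} \left(- \frac{391}{39}\right) - 3237\right) - 2207 = \left(\frac{1}{6} \left(- \frac{39}{118}\right) \left(- \frac{391}{39}\right) - 3237\right) - 2207 = \left(\frac{391}{708} - 3237\right) - 2207 = - \frac{2291405}{708} - 2207 = - \frac{3853961}{708}$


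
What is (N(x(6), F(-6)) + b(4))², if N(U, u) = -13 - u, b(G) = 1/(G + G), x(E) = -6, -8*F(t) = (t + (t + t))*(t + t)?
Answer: 12769/64 ≈ 199.52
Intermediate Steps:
F(t) = -3*t²/4 (F(t) = -(t + (t + t))*(t + t)/8 = -(t + 2*t)*2*t/8 = -3*t*2*t/8 = -3*t²/4)
b(G) = 1/(2*G)
(N(x(6), F(-6)) + b(4))² = ((-13 - (-3)*(-6)²/4) + (½)/4)² = ((-13 - (-3)*36/4) + (½)*(¼))² = ((-13 - 1*(-27)) + ⅛)² = ((-13 + 27) + ⅛)² = (14 + ⅛)² = (113/8)² = 12769/64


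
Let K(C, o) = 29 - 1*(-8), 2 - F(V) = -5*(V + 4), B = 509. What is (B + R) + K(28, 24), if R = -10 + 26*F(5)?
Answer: 1758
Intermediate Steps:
F(V) = 22 + 5*V (F(V) = 2 - (-5)*(V + 4) = 2 - (-5)*(4 + V) = 2 - (-20 - 5*V) = 2 + (20 + 5*V) = 22 + 5*V)
K(C, o) = 37 (K(C, o) = 29 + 8 = 37)
R = 1212 (R = -10 + 26*(22 + 5*5) = -10 + 26*(22 + 25) = -10 + 26*47 = -10 + 1222 = 1212)
(B + R) + K(28, 24) = (509 + 1212) + 37 = 1721 + 37 = 1758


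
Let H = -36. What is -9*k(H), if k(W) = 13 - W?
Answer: -441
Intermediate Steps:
-9*k(H) = -9*(13 - 1*(-36)) = -9*(13 + 36) = -9*49 = -441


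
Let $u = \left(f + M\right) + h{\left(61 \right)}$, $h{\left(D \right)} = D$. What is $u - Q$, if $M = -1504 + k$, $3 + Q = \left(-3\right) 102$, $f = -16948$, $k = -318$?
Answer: $-18400$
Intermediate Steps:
$Q = -309$ ($Q = -3 - 306 = -309$)
$M = -1822$ ($M = -1504 - 318 = -1822$)
$u = -18709$ ($u = \left(-16948 - 1822\right) + 61 = -18770 + 61 = -18709$)
$u - Q = -18709 - -309 = -18709 + 309 = -18400$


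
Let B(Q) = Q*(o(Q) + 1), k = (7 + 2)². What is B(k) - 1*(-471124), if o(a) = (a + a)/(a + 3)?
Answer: 6599057/14 ≈ 4.7136e+5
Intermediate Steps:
k = 81 (k = 9² = 81)
o(a) = 2*a/(3 + a) (o(a) = (2*a)/(3 + a) = 2*a/(3 + a))
B(Q) = Q*(1 + 2*Q/(3 + Q)) (B(Q) = Q*(2*Q/(3 + Q) + 1) = Q*(1 + 2*Q/(3 + Q)))
B(k) - 1*(-471124) = 3*81*(1 + 81)/(3 + 81) - 1*(-471124) = 3*81*82/84 + 471124 = 3*81*(1/84)*82 + 471124 = 3321/14 + 471124 = 6599057/14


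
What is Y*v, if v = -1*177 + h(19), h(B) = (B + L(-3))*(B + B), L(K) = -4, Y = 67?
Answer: 26331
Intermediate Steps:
h(B) = 2*B*(-4 + B) (h(B) = (B - 4)*(B + B) = (-4 + B)*(2*B) = 2*B*(-4 + B))
v = 393 (v = -1*177 + 2*19*(-4 + 19) = -177 + 2*19*15 = -177 + 570 = 393)
Y*v = 67*393 = 26331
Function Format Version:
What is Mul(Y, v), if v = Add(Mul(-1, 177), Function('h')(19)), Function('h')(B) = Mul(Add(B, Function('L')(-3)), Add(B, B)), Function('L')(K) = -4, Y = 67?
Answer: 26331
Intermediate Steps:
Function('h')(B) = Mul(2, B, Add(-4, B)) (Function('h')(B) = Mul(Add(B, -4), Add(B, B)) = Mul(Add(-4, B), Mul(2, B)) = Mul(2, B, Add(-4, B)))
v = 393 (v = Add(Mul(-1, 177), Mul(2, 19, Add(-4, 19))) = Add(-177, Mul(2, 19, 15)) = Add(-177, 570) = 393)
Mul(Y, v) = Mul(67, 393) = 26331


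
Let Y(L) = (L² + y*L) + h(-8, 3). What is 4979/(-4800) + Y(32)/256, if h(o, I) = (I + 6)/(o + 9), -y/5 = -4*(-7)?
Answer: -278441/19200 ≈ -14.502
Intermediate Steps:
y = -140 (y = -(-20)*(-7) = -5*28 = -140)
h(o, I) = (6 + I)/(9 + o)
Y(L) = 9 + L² - 140*L (Y(L) = (L² - 140*L) + (6 + 3)/(9 - 8) = (L² - 140*L) + 9/1 = (L² - 140*L) + 1*9 = (L² - 140*L) + 9 = 9 + L² - 140*L)
4979/(-4800) + Y(32)/256 = 4979/(-4800) + (9 + 32² - 140*32)/256 = 4979*(-1/4800) + (9 + 1024 - 4480)*(1/256) = -4979/4800 - 3447*1/256 = -4979/4800 - 3447/256 = -278441/19200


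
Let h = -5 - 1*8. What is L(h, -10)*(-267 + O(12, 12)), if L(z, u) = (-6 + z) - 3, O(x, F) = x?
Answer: 5610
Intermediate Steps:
h = -13 (h = -5 - 8 = -13)
L(z, u) = -9 + z
L(h, -10)*(-267 + O(12, 12)) = (-9 - 13)*(-267 + 12) = -22*(-255) = 5610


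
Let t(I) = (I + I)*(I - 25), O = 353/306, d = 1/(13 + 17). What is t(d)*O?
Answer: -264397/137700 ≈ -1.9201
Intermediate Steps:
d = 1/30 ≈ 0.033333
O = 353/306 (O = 353*(1/306) = 353/306 ≈ 1.1536)
t(I) = 2*I*(-25 + I) (t(I) = (2*I)*(-25 + I) = 2*I*(-25 + I))
t(d)*O = (2*(1/30)*(-25 + 1/30))*(353/306) = (2*(1/30)*(-749/30))*(353/306) = -749/450*353/306 = -264397/137700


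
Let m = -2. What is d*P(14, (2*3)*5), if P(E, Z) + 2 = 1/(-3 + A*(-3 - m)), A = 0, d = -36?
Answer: 84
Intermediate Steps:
P(E, Z) = -7/3 (P(E, Z) = -2 + 1/(-3 + 0*(-3 - 1*(-2))) = -2 + 1/(-3 + 0*(-3 + 2)) = -2 + 1/(-3 + 0*(-1)) = -2 + 1/(-3 + 0) = -2 + 1/(-3) = -2 - 1/3 = -7/3)
d*P(14, (2*3)*5) = -36*(-7/3) = 84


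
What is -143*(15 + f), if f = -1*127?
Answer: 16016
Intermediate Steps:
f = -127
-143*(15 + f) = -143*(15 - 127) = -143*(-112) = 16016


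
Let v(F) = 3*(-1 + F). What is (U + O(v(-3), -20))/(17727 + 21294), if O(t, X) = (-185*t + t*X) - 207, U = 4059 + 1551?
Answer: 2621/13007 ≈ 0.20151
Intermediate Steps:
U = 5610
v(F) = -3 + 3*F
O(t, X) = -207 - 185*t + X*t (O(t, X) = (-185*t + X*t) - 207 = -207 - 185*t + X*t)
(U + O(v(-3), -20))/(17727 + 21294) = (5610 + (-207 - 185*(-3 + 3*(-3)) - 20*(-3 + 3*(-3))))/(17727 + 21294) = (5610 + (-207 - 185*(-3 - 9) - 20*(-3 - 9)))/39021 = (5610 + (-207 - 185*(-12) - 20*(-12)))*(1/39021) = (5610 + (-207 + 2220 + 240))*(1/39021) = (5610 + 2253)*(1/39021) = 7863*(1/39021) = 2621/13007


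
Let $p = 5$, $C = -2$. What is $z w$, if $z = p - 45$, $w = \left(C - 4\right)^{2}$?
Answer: $-1440$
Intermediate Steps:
$w = 36$ ($w = \left(-2 - 4\right)^{2} = \left(-6\right)^{2} = 36$)
$z = -40$ ($z = 5 - 45 = -40$)
$z w = \left(-40\right) 36 = -1440$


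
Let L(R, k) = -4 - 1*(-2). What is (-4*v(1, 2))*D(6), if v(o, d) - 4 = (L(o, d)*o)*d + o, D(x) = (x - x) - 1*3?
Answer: 12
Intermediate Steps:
L(R, k) = -2 (L(R, k) = -4 + 2 = -2)
D(x) = -3 (D(x) = 0 - 3 = -3)
v(o, d) = 4 + o - 2*d*o (v(o, d) = 4 + ((-2*o)*d + o) = 4 + (-2*d*o + o) = 4 + (o - 2*d*o) = 4 + o - 2*d*o)
(-4*v(1, 2))*D(6) = -4*(4 + 1 - 2*2*1)*(-3) = -4*(4 + 1 - 4)*(-3) = -4*1*(-3) = -4*(-3) = 12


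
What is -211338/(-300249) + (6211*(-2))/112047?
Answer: 2216677312/3737999967 ≈ 0.59301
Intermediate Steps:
-211338/(-300249) + (6211*(-2))/112047 = -211338*(-1/300249) - 12422*1/112047 = 23482/33361 - 12422/112047 = 2216677312/3737999967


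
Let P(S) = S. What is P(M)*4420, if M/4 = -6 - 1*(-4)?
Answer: -35360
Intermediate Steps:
M = -8 (M = 4*(-6 - 1*(-4)) = 4*(-6 + 4) = 4*(-2) = -8)
P(M)*4420 = -8*4420 = -35360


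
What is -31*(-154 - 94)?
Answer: 7688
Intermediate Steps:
-31*(-154 - 94) = -31*(-248) = 7688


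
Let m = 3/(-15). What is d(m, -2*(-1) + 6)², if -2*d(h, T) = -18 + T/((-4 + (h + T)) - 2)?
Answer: 3721/81 ≈ 45.938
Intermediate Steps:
m = -⅕ (m = 3*(-1/15) = -⅕ ≈ -0.20000)
d(h, T) = 9 - T/(2*(-6 + T + h)) (d(h, T) = -(-18 + T/((-4 + (h + T)) - 2))/2 = -(-18 + T/((-4 + (T + h)) - 2))/2 = -(-18 + T/((-4 + T + h) - 2))/2 = -(-18 + T/(-6 + T + h))/2 = 9 - T/(2*(-6 + T + h)))
d(m, -2*(-1) + 6)² = ((-54 + 9*(-⅕) + 17*(-2*(-1) + 6)/2)/(-6 + (-2*(-1) + 6) - ⅕))² = ((-54 - 9/5 + 17*(2 + 6)/2)/(-6 + (2 + 6) - ⅕))² = ((-54 - 9/5 + (17/2)*8)/(-6 + 8 - ⅕))² = ((-54 - 9/5 + 68)/(9/5))² = ((5/9)*(61/5))² = (61/9)² = 3721/81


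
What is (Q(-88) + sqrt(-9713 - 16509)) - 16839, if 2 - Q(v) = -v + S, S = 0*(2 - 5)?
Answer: -16925 + I*sqrt(26222) ≈ -16925.0 + 161.93*I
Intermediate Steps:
S = 0 (S = 0*(-3) = 0)
Q(v) = 2 + v (Q(v) = 2 - (-v + 0) = 2 - (-1)*v = 2 + v)
(Q(-88) + sqrt(-9713 - 16509)) - 16839 = ((2 - 88) + sqrt(-9713 - 16509)) - 16839 = (-86 + sqrt(-26222)) - 16839 = (-86 + I*sqrt(26222)) - 16839 = -16925 + I*sqrt(26222)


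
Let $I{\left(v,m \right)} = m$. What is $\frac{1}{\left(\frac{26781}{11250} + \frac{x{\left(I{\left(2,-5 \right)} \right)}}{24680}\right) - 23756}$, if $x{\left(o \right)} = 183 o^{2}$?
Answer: $- \frac{9255000}{219838032539} \approx -4.2099 \cdot 10^{-5}$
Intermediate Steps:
$\frac{1}{\left(\frac{26781}{11250} + \frac{x{\left(I{\left(2,-5 \right)} \right)}}{24680}\right) - 23756} = \frac{1}{\left(\frac{26781}{11250} + \frac{183 \left(-5\right)^{2}}{24680}\right) - 23756} = \frac{1}{\left(26781 \cdot \frac{1}{11250} + 183 \cdot 25 \cdot \frac{1}{24680}\right) - 23756} = \frac{1}{\left(\frac{8927}{3750} + 4575 \cdot \frac{1}{24680}\right) - 23756} = \frac{1}{\left(\frac{8927}{3750} + \frac{915}{4936}\right) - 23756} = \frac{1}{\frac{23747461}{9255000} - 23756} = \frac{1}{- \frac{219838032539}{9255000}} = - \frac{9255000}{219838032539}$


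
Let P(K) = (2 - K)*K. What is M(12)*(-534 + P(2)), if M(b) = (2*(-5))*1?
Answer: 5340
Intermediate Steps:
P(K) = K*(2 - K)
M(b) = -10 (M(b) = -10*1 = -10)
M(12)*(-534 + P(2)) = -10*(-534 + 2*(2 - 1*2)) = -10*(-534 + 2*(2 - 2)) = -10*(-534 + 2*0) = -10*(-534 + 0) = -10*(-534) = 5340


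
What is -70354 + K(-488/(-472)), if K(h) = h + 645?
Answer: -4112770/59 ≈ -69708.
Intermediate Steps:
K(h) = 645 + h
-70354 + K(-488/(-472)) = -70354 + (645 - 488/(-472)) = -70354 + (645 - 488*(-1/472)) = -70354 + (645 + 61/59) = -70354 + 38116/59 = -4112770/59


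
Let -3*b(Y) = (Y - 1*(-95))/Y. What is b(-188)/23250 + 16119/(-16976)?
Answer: -284099497/299202000 ≈ -0.94952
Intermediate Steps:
b(Y) = -(95 + Y)/(3*Y) (b(Y) = -(Y - 1*(-95))/(3*Y) = -(Y + 95)/(3*Y) = -(95 + Y)/(3*Y))
b(-188)/23250 + 16119/(-16976) = ((1/3)*(-95 - 1*(-188))/(-188))/23250 + 16119/(-16976) = ((1/3)*(-1/188)*(-95 + 188))*(1/23250) + 16119*(-1/16976) = ((1/3)*(-1/188)*93)*(1/23250) - 16119/16976 = -31/188*1/23250 - 16119/16976 = -1/141000 - 16119/16976 = -284099497/299202000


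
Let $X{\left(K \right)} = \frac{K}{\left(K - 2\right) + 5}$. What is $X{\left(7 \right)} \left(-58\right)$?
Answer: $- \frac{203}{5} \approx -40.6$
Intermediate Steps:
$X{\left(K \right)} = \frac{K}{3 + K}$ ($X{\left(K \right)} = \frac{K}{\left(-2 + K\right) + 5} = \frac{K}{3 + K}$)
$X{\left(7 \right)} \left(-58\right) = \frac{7}{3 + 7} \left(-58\right) = \frac{7}{10} \left(-58\right) = - \frac{203}{5}$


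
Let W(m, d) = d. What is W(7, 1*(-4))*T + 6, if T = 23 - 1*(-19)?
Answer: -162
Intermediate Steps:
T = 42 (T = 23 + 19 = 42)
W(7, 1*(-4))*T + 6 = (1*(-4))*42 + 6 = -4*42 + 6 = -168 + 6 = -162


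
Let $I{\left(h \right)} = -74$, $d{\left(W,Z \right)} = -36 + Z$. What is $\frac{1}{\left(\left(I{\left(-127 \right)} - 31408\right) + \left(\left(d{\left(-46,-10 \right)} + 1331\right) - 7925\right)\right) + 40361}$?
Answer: $\frac{1}{2239} \approx 0.00044663$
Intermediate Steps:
$\frac{1}{\left(\left(I{\left(-127 \right)} - 31408\right) + \left(\left(d{\left(-46,-10 \right)} + 1331\right) - 7925\right)\right) + 40361} = \frac{1}{\left(\left(-74 - 31408\right) + \left(\left(\left(-36 - 10\right) + 1331\right) - 7925\right)\right) + 40361} = \frac{1}{\left(-31482 + \left(\left(-46 + 1331\right) - 7925\right)\right) + 40361} = \frac{1}{\left(-31482 + \left(1285 - 7925\right)\right) + 40361} = \frac{1}{\left(-31482 - 6640\right) + 40361} = \frac{1}{-38122 + 40361} = \frac{1}{2239}$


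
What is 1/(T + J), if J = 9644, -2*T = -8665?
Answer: 2/27953 ≈ 7.1549e-5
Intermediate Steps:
T = 8665/2 (T = -1/2*(-8665) = 8665/2 ≈ 4332.5)
1/(T + J) = 1/(8665/2 + 9644) = 1/(27953/2) = 2/27953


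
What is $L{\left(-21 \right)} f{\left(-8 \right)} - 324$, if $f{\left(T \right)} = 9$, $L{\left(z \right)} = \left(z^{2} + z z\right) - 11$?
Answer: $7515$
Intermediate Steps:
$L{\left(z \right)} = -11 + 2 z^{2}$ ($L{\left(z \right)} = \left(z^{2} + z^{2}\right) - 11 = 2 z^{2} - 11 = -11 + 2 z^{2}$)
$L{\left(-21 \right)} f{\left(-8 \right)} - 324 = \left(-11 + 2 \left(-21\right)^{2}\right) 9 - 324 = \left(-11 + 2 \cdot 441\right) 9 - 324 = \left(-11 + 882\right) 9 - 324 = 871 \cdot 9 - 324 = 7839 - 324 = 7515$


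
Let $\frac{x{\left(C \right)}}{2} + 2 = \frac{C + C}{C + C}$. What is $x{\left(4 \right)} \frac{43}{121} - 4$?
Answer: $- \frac{570}{121} \approx -4.7107$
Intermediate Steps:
$x{\left(C \right)} = -2$ ($x{\left(C \right)} = -4 + 2 \frac{C + C}{C + C} = -4 + 2 \frac{2 C}{2 C} = -4 + 2 \cdot 2 C \frac{1}{2 C} = -4 + 2 \cdot 1 = -4 + 2 = -2$)
$x{\left(4 \right)} \frac{43}{121} - 4 = - 2 \cdot \frac{43}{121} - 4 = - 2 \cdot 43 \cdot \frac{1}{121} - 4 = \left(-2\right) \frac{43}{121} - 4 = - \frac{86}{121} - 4 = - \frac{570}{121}$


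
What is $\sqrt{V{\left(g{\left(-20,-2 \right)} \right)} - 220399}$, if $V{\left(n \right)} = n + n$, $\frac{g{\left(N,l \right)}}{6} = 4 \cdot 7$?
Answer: $i \sqrt{220063} \approx 469.11 i$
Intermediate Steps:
$g{\left(N,l \right)} = 168$ ($g{\left(N,l \right)} = 6 \cdot 4 \cdot 7 = 6 \cdot 28 = 168$)
$V{\left(n \right)} = 2 n$
$\sqrt{V{\left(g{\left(-20,-2 \right)} \right)} - 220399} = \sqrt{2 \cdot 168 - 220399} = \sqrt{336 - 220399} = \sqrt{-220063} = i \sqrt{220063}$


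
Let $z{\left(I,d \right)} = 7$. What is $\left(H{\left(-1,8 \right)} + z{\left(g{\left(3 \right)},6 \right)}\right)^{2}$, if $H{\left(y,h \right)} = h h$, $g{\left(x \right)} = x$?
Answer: $5041$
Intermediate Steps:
$H{\left(y,h \right)} = h^{2}$
$\left(H{\left(-1,8 \right)} + z{\left(g{\left(3 \right)},6 \right)}\right)^{2} = \left(8^{2} + 7\right)^{2} = \left(64 + 7\right)^{2} = 71^{2} = 5041$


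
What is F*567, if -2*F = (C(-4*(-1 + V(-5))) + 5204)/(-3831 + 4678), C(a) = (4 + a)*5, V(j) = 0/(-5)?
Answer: -212382/121 ≈ -1755.2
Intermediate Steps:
V(j) = 0 (V(j) = 0*(-1/5) = 0)
C(a) = 20 + 5*a
F = -2622/847 (F = -((20 + 5*(-4*(-1 + 0))) + 5204)/(2*(-3831 + 4678)) = -((20 + 5*(-4*(-1))) + 5204)/(2*847) = -((20 + 5*4) + 5204)/(2*847) = -((20 + 20) + 5204)/(2*847) = -(40 + 5204)/(2*847) = -2622/847 ≈ -3.0956)
F*567 = -2622/847*567 = -212382/121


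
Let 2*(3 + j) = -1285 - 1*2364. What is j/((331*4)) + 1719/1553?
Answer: -1124303/4112344 ≈ -0.27340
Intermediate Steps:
j = -3655/2 (j = -3 + (-1285 - 1*2364)/2 = -3 + (-1285 - 2364)/2 = -3 + (½)*(-3649) = -3 - 3649/2 = -3655/2 ≈ -1827.5)
j/((331*4)) + 1719/1553 = -3655/(2*(331*4)) + 1719/1553 = -3655/2/1324 + 1719*(1/1553) = -3655/2*1/1324 + 1719/1553 = -3655/2648 + 1719/1553 = -1124303/4112344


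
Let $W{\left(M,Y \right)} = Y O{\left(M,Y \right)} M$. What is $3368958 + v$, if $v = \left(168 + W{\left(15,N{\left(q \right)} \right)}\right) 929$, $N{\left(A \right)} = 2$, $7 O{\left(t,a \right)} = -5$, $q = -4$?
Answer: $\frac{24535860}{7} \approx 3.5051 \cdot 10^{6}$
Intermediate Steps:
$O{\left(t,a \right)} = - \frac{5}{7}$ ($O{\left(t,a \right)} = \frac{1}{7} \left(-5\right) = - \frac{5}{7}$)
$W{\left(M,Y \right)} = - \frac{5 M Y}{7}$ ($W{\left(M,Y \right)} = Y \left(- \frac{5}{7}\right) M = - \frac{5 Y}{7} M = - \frac{5 M Y}{7}$)
$v = \frac{953154}{7}$ ($v = \left(168 - \frac{75}{7} \cdot 2\right) 929 = \left(168 - \frac{150}{7}\right) 929 = \frac{1026}{7} \cdot 929 = \frac{953154}{7} \approx 1.3616 \cdot 10^{5}$)
$3368958 + v = 3368958 + \frac{953154}{7} = \frac{24535860}{7}$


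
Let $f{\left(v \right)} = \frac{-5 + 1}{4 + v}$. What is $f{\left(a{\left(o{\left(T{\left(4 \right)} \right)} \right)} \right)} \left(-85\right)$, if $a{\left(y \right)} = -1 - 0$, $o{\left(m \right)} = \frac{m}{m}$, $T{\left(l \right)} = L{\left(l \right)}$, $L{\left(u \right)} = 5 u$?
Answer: $\frac{340}{3} \approx 113.33$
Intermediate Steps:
$T{\left(l \right)} = 5 l$
$o{\left(m \right)} = 1$
$a{\left(y \right)} = -1$ ($a{\left(y \right)} = -1 + 0 = -1$)
$f{\left(v \right)} = - \frac{4}{4 + v}$
$f{\left(a{\left(o{\left(T{\left(4 \right)} \right)} \right)} \right)} \left(-85\right) = - \frac{4}{4 - 1} \left(-85\right) = - \frac{4}{3} \left(-85\right) = \left(-4\right) \frac{1}{3} \left(-85\right) = \left(- \frac{4}{3}\right) \left(-85\right) = \frac{340}{3}$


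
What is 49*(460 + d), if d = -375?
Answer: 4165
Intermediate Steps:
49*(460 + d) = 49*(460 - 375) = 49*85 = 4165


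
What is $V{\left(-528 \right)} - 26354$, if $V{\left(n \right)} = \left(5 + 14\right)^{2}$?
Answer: $-25993$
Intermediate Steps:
$V{\left(n \right)} = 361$ ($V{\left(n \right)} = 19^{2} = 361$)
$V{\left(-528 \right)} - 26354 = 361 - 26354 = -25993$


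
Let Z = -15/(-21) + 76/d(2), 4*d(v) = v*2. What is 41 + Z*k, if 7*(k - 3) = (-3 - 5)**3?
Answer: -261658/49 ≈ -5340.0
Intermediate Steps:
d(v) = v/2 (d(v) = (v*2)/4 = (2*v)/4 = v/2)
Z = 537/7 (Z = -15/(-21) + 76/(((1/2)*2)) = -15*(-1/21) + 76/1 = 5/7 + 76*1 = 5/7 + 76 = 537/7 ≈ 76.714)
k = -491/7 (k = 3 + (-3 - 5)**3/7 = 3 + (1/7)*(-8)**3 = 3 + (1/7)*(-512) = 3 - 512/7 = -491/7 ≈ -70.143)
41 + Z*k = 41 + (537/7)*(-491/7) = 41 - 263667/49 = -261658/49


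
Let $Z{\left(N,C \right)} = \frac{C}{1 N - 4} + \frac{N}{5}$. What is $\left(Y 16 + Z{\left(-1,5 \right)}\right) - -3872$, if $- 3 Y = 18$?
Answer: $\frac{18874}{5} \approx 3774.8$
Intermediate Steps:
$Y = -6$ ($Y = \left(- \frac{1}{3}\right) 18 = -6$)
$Z{\left(N,C \right)} = \frac{N}{5} + \frac{C}{-4 + N}$ ($Z{\left(N,C \right)} = \frac{C}{N - 4} + N \frac{1}{5} = \frac{C}{-4 + N} + \frac{N}{5} = \frac{N}{5} + \frac{C}{-4 + N}$)
$\left(Y 16 + Z{\left(-1,5 \right)}\right) - -3872 = \left(\left(-6\right) 16 + \frac{\left(-1\right)^{2} - -4 + 5 \cdot 5}{5 \left(-4 - 1\right)}\right) - -3872 = \left(-96 + \frac{1 + 4 + 25}{5 \left(-5\right)}\right) + 3872 = \left(-96 + \frac{1}{5} \left(- \frac{1}{5}\right) 30\right) + 3872 = \left(-96 - \frac{6}{5}\right) + 3872 = - \frac{486}{5} + 3872 = \frac{18874}{5}$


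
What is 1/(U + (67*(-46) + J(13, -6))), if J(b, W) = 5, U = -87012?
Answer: -1/90089 ≈ -1.1100e-5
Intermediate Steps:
1/(U + (67*(-46) + J(13, -6))) = 1/(-87012 + (67*(-46) + 5)) = 1/(-87012 + (-3082 + 5)) = 1/(-87012 - 3077) = 1/(-90089) = -1/90089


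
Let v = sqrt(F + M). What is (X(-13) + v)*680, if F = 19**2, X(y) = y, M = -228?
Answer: -8840 + 680*sqrt(133) ≈ -997.86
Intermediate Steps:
F = 361
v = sqrt(133) (v = sqrt(361 - 228) = sqrt(133) ≈ 11.533)
(X(-13) + v)*680 = (-13 + sqrt(133))*680 = -8840 + 680*sqrt(133)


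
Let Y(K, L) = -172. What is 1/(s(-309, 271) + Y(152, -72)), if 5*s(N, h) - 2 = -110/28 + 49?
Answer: -70/11381 ≈ -0.0061506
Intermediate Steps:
s(N, h) = 659/70 (s(N, h) = ⅖ + (-110/28 + 49)/5 = ⅖ + (-110*1/28 + 49)/5 = ⅖ + (-55/14 + 49)/5 = ⅖ + (⅕)*(631/14) = ⅖ + 631/70 = 659/70)
1/(s(-309, 271) + Y(152, -72)) = 1/(659/70 - 172) = 1/(-11381/70) = -70/11381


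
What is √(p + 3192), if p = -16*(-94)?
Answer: 2*√1174 ≈ 68.527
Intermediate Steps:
p = 1504
√(p + 3192) = √(1504 + 3192) = √4696 = 2*√1174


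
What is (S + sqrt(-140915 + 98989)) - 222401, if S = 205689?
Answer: -16712 + I*sqrt(41926) ≈ -16712.0 + 204.76*I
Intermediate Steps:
(S + sqrt(-140915 + 98989)) - 222401 = (205689 + sqrt(-140915 + 98989)) - 222401 = (205689 + sqrt(-41926)) - 222401 = (205689 + I*sqrt(41926)) - 222401 = -16712 + I*sqrt(41926)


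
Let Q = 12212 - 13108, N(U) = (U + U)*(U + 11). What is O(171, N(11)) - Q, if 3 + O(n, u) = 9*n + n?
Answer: 2603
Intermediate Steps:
N(U) = 2*U*(11 + U) (N(U) = (2*U)*(11 + U) = 2*U*(11 + U))
O(n, u) = -3 + 10*n (O(n, u) = -3 + (9*n + n) = -3 + 10*n)
Q = -896
O(171, N(11)) - Q = (-3 + 10*171) - 1*(-896) = (-3 + 1710) + 896 = 1707 + 896 = 2603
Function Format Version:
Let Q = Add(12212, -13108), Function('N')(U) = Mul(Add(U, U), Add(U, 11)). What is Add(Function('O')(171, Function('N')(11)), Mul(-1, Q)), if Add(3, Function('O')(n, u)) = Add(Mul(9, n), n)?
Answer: 2603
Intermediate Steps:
Function('N')(U) = Mul(2, U, Add(11, U)) (Function('N')(U) = Mul(Mul(2, U), Add(11, U)) = Mul(2, U, Add(11, U)))
Function('O')(n, u) = Add(-3, Mul(10, n)) (Function('O')(n, u) = Add(-3, Add(Mul(9, n), n)) = Add(-3, Mul(10, n)))
Q = -896
Add(Function('O')(171, Function('N')(11)), Mul(-1, Q)) = Add(Add(-3, Mul(10, 171)), Mul(-1, -896)) = Add(Add(-3, 1710), 896) = Add(1707, 896) = 2603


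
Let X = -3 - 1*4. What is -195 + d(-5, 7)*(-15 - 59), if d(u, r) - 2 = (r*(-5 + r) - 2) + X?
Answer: -713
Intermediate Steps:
X = -7 (X = -3 - 4 = -7)
d(u, r) = -7 + r*(-5 + r) (d(u, r) = 2 + ((r*(-5 + r) - 2) - 7) = 2 + ((-2 + r*(-5 + r)) - 7) = 2 + (-9 + r*(-5 + r)) = -7 + r*(-5 + r))
-195 + d(-5, 7)*(-15 - 59) = -195 + (-7 + 7² - 5*7)*(-15 - 59) = -195 + (-7 + 49 - 35)*(-74) = -195 + 7*(-74) = -195 - 518 = -713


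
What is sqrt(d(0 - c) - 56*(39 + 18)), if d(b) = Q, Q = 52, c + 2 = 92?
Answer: 2*I*sqrt(785) ≈ 56.036*I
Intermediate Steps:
c = 90 (c = -2 + 92 = 90)
d(b) = 52
sqrt(d(0 - c) - 56*(39 + 18)) = sqrt(52 - 56*(39 + 18)) = sqrt(52 - 56*57) = sqrt(52 - 3192) = sqrt(-3140) = 2*I*sqrt(785)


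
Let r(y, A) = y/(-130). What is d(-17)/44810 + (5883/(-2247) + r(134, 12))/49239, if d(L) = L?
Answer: -3247521269/7161237602610 ≈ -0.00045349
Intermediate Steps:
r(y, A) = -y/130 (r(y, A) = y*(-1/130) = -y/130)
d(-17)/44810 + (5883/(-2247) + r(134, 12))/49239 = -17/44810 + (5883/(-2247) - 1/130*134)/49239 = -17*1/44810 + (5883*(-1/2247) - 67/65)*(1/49239) = -17/44810 + (-1961/749 - 67/65)*(1/49239) = -17/44810 - 177648/48685*1/49239 = -17/44810 - 59216/799066905 = -3247521269/7161237602610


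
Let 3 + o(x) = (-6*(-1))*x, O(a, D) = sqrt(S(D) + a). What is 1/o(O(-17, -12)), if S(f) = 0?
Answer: -1/207 - 2*I*sqrt(17)/207 ≈ -0.0048309 - 0.039837*I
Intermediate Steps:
O(a, D) = sqrt(a) (O(a, D) = sqrt(0 + a) = sqrt(a))
o(x) = -3 + 6*x (o(x) = -3 + (-6*(-1))*x = -3 + 6*x)
1/o(O(-17, -12)) = 1/(-3 + 6*sqrt(-17)) = 1/(-3 + 6*(I*sqrt(17))) = 1/(-3 + 6*I*sqrt(17))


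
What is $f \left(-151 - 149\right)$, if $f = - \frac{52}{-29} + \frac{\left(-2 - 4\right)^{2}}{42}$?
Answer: $- \frac{161400}{203} \approx -795.07$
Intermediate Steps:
$f = \frac{538}{203}$ ($f = \left(-52\right) \left(- \frac{1}{29}\right) + \left(-6\right)^{2} \cdot \frac{1}{42} = \frac{52}{29} + 36 \cdot \frac{1}{42} = \frac{52}{29} + \frac{6}{7} = \frac{538}{203} \approx 2.6502$)
$f \left(-151 - 149\right) = \frac{538 \left(-151 - 149\right)}{203} = \frac{538}{203} \left(-300\right) = - \frac{161400}{203}$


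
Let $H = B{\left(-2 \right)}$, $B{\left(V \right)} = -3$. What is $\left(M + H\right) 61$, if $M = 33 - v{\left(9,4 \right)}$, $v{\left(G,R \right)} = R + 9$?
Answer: $1037$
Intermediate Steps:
$v{\left(G,R \right)} = 9 + R$
$H = -3$
$M = 20$ ($M = 33 - \left(9 + 4\right) = 33 - 13 = 20$)
$\left(M + H\right) 61 = \left(20 - 3\right) 61 = 17 \cdot 61 = 1037$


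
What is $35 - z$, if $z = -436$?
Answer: $471$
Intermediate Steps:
$35 - z = 35 - -436 = 35 + 436 = 471$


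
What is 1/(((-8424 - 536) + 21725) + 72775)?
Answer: 1/85540 ≈ 1.1690e-5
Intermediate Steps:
1/(((-8424 - 536) + 21725) + 72775) = 1/((-8960 + 21725) + 72775) = 1/(12765 + 72775) = 1/85540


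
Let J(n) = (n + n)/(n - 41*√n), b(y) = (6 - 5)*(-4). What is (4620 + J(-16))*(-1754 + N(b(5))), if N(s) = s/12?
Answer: -41262825236/5091 + 1726264*I/5091 ≈ -8.1051e+6 + 339.08*I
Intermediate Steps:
b(y) = -4 (b(y) = 1*(-4) = -4)
J(n) = 2*n/(n - 41*√n) (J(n) = (2*n)/(n - 41*√n) = 2*n/(n - 41*√n))
N(s) = s/12 (N(s) = s*(1/12) = s/12)
(4620 + J(-16))*(-1754 + N(b(5))) = (4620 + 2*(-16)/(-16 - 164*I))*(-1754 + (1/12)*(-4)) = (4620 + 2*(-16)/(-16 - 164*I))*(-1754 - ⅓) = (4620 + 2*(-16)/(-16 - 164*I))*(-5263/3) = (4620 + 2*(-16)*((-16 + 164*I)/27152))*(-5263/3) = (4620 + (32/1697 - 328*I/1697))*(-5263/3) = (7840172/1697 - 328*I/1697)*(-5263/3) = -41262825236/5091 + 1726264*I/5091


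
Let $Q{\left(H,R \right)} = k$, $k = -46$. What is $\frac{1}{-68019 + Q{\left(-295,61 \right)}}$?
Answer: $- \frac{1}{68065} \approx -1.4692 \cdot 10^{-5}$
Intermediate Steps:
$Q{\left(H,R \right)} = -46$
$\frac{1}{-68019 + Q{\left(-295,61 \right)}} = \frac{1}{-68019 - 46} = \frac{1}{-68065} = - \frac{1}{68065}$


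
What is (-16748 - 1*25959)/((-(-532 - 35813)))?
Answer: -42707/36345 ≈ -1.1750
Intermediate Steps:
(-16748 - 1*25959)/((-(-532 - 35813))) = (-16748 - 25959)/((-1*(-36345))) = -42707/36345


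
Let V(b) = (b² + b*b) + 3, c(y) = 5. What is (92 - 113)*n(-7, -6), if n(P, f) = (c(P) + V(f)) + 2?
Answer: -1722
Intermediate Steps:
V(b) = 3 + 2*b² (V(b) = (b² + b²) + 3 = 2*b² + 3 = 3 + 2*b²)
n(P, f) = 10 + 2*f² (n(P, f) = (5 + (3 + 2*f²)) + 2 = (8 + 2*f²) + 2 = 10 + 2*f²)
(92 - 113)*n(-7, -6) = (92 - 113)*(10 + 2*(-6)²) = -21*(10 + 2*36) = -21*(10 + 72) = -21*82 = -1722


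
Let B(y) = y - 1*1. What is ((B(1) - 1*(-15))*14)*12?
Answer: 2520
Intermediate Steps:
B(y) = -1 + y (B(y) = y - 1 = -1 + y)
((B(1) - 1*(-15))*14)*12 = (((-1 + 1) - 1*(-15))*14)*12 = ((0 + 15)*14)*12 = (15*14)*12 = 210*12 = 2520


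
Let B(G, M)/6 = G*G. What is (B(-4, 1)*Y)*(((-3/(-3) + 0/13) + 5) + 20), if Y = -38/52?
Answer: -1824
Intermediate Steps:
B(G, M) = 6*G**2 (B(G, M) = 6*(G*G) = 6*G**2)
Y = -19/26 (Y = -38*1/52 = -19/26 ≈ -0.73077)
(B(-4, 1)*Y)*(((-3/(-3) + 0/13) + 5) + 20) = ((6*(-4)**2)*(-19/26))*(((-3/(-3) + 0/13) + 5) + 20) = ((6*16)*(-19/26))*(((-3*(-1/3) + 0*(1/13)) + 5) + 20) = (96*(-19/26))*(((1 + 0) + 5) + 20) = -912*((1 + 5) + 20)/13 = -912*(6 + 20)/13 = -912/13*26 = -1824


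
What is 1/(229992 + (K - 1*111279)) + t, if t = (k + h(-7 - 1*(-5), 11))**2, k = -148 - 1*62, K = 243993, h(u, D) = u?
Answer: 16301458465/362706 ≈ 44944.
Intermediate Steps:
k = -210 (k = -148 - 62 = -210)
t = 44944 (t = (-210 + (-7 - 1*(-5)))**2 = (-210 + (-7 + 5))**2 = (-210 - 2)**2 = (-212)**2 = 44944)
1/(229992 + (K - 1*111279)) + t = 1/(229992 + (243993 - 1*111279)) + 44944 = 1/(229992 + (243993 - 111279)) + 44944 = 1/(229992 + 132714) + 44944 = 1/362706 + 44944 = 16301458465/362706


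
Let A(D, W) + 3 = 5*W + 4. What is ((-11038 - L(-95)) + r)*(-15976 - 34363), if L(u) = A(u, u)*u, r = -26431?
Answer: 4152917161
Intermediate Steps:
A(D, W) = 1 + 5*W (A(D, W) = -3 + (5*W + 4) = -3 + (4 + 5*W) = 1 + 5*W)
L(u) = u*(1 + 5*u) (L(u) = (1 + 5*u)*u = u*(1 + 5*u))
((-11038 - L(-95)) + r)*(-15976 - 34363) = ((-11038 - (-95)*(1 + 5*(-95))) - 26431)*(-15976 - 34363) = ((-11038 - (-95)*(1 - 475)) - 26431)*(-50339) = ((-11038 - (-95)*(-474)) - 26431)*(-50339) = ((-11038 - 1*45030) - 26431)*(-50339) = ((-11038 - 45030) - 26431)*(-50339) = (-56068 - 26431)*(-50339) = -82499*(-50339) = 4152917161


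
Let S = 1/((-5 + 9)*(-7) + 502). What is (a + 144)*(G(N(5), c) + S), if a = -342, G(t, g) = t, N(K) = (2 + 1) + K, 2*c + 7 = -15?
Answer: -125169/79 ≈ -1584.4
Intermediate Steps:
c = -11 (c = -7/2 + (½)*(-15) = -7/2 - 15/2 = -11)
N(K) = 3 + K
S = 1/474 (S = 1/(4*(-7) + 502) = 1/(-28 + 502) = 1/474 ≈ 0.0021097)
(a + 144)*(G(N(5), c) + S) = (-342 + 144)*((3 + 5) + 1/474) = -198*(8 + 1/474) = -198*3793/474 = -125169/79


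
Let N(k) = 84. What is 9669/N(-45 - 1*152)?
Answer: 3223/28 ≈ 115.11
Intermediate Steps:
9669/N(-45 - 1*152) = 9669/84 = 9669*(1/84) = 3223/28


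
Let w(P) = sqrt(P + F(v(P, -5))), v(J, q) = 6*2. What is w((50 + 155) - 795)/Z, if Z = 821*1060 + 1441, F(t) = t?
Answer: 17*I*sqrt(2)/871701 ≈ 2.758e-5*I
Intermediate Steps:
v(J, q) = 12
w(P) = sqrt(12 + P) (w(P) = sqrt(P + 12) = sqrt(12 + P))
Z = 871701 (Z = 870260 + 1441 = 871701)
w((50 + 155) - 795)/Z = sqrt(12 + ((50 + 155) - 795))/871701 = sqrt(12 + (205 - 795))*(1/871701) = sqrt(12 - 590)*(1/871701) = sqrt(-578)*(1/871701) = (17*I*sqrt(2))*(1/871701) = 17*I*sqrt(2)/871701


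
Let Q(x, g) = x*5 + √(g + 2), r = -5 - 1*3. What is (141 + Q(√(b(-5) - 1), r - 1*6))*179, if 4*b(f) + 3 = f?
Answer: 25239 + 1253*I*√3 ≈ 25239.0 + 2170.3*I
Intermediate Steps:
b(f) = -¾ + f/4
r = -8 (r = -5 - 3 = -8)
Q(x, g) = √(2 + g) + 5*x (Q(x, g) = 5*x + √(2 + g) = √(2 + g) + 5*x)
(141 + Q(√(b(-5) - 1), r - 1*6))*179 = (141 + (√(2 + (-8 - 1*6)) + 5*√((-¾ + (¼)*(-5)) - 1)))*179 = (141 + (√(2 + (-8 - 6)) + 5*√((-¾ - 5/4) - 1)))*179 = (141 + (√(2 - 14) + 5*√(-2 - 1)))*179 = (141 + (√(-12) + 5*√(-3)))*179 = (141 + (2*I*√3 + 5*(I*√3)))*179 = (141 + (2*I*√3 + 5*I*√3))*179 = (141 + 7*I*√3)*179 = 25239 + 1253*I*√3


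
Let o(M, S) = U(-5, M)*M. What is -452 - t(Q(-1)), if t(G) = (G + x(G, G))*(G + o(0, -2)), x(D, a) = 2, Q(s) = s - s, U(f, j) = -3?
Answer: -452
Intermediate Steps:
Q(s) = 0
o(M, S) = -3*M
t(G) = G*(2 + G) (t(G) = (G + 2)*(G - 3*0) = (2 + G)*(G + 0) = (2 + G)*G = G*(2 + G))
-452 - t(Q(-1)) = -452 - 0*(2 + 0) = -452 - 0*2 = -452 - 1*0 = -452 + 0 = -452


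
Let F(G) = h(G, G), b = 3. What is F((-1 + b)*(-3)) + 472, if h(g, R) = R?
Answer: 466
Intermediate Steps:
F(G) = G
F((-1 + b)*(-3)) + 472 = (-1 + 3)*(-3) + 472 = 2*(-3) + 472 = -6 + 472 = 466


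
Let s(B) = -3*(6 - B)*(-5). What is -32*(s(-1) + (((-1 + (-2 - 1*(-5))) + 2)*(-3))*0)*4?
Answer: -13440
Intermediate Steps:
s(B) = 90 - 15*B (s(B) = (-18 + 3*B)*(-5) = 90 - 15*B)
-32*(s(-1) + (((-1 + (-2 - 1*(-5))) + 2)*(-3))*0)*4 = -32*((90 - 15*(-1)) + (((-1 + (-2 - 1*(-5))) + 2)*(-3))*0)*4 = -32*((90 + 15) + (((-1 + (-2 + 5)) + 2)*(-3))*0)*4 = -32*(105 + (((-1 + 3) + 2)*(-3))*0)*4 = -32*(105 + ((2 + 2)*(-3))*0)*4 = -32*(105 + (4*(-3))*0)*4 = -32*(105 - 12*0)*4 = -32*(105 + 0)*4 = -32*105*4 = -3360*4 = -13440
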